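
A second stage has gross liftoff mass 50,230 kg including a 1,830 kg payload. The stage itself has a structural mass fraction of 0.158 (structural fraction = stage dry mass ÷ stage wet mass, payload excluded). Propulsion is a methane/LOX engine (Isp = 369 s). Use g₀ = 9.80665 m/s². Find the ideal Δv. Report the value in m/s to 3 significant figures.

Δv ≈ 6030 m/s

Stage wet mass = m₀ − payload = 50,230 − 1,830 = 48,400 kg.
Stage dry mass = ε × stage wet mass = 0.158 × 48,400 = 7,647.2 kg.
Burnout mass m_f = stage dry + payload = 7,647.2 + 1,830 = 9,477.2 kg.
v_e = Isp · g₀ = 369 × 9.80665 = 3618.7 m/s.
By the Tsiolkovsky rocket equation, Δv = v_e · ln(50,230/9,477.2) = 3618.7 × ln(5.3) = 3618.7 × 1.6677 ≈ 6035 m/s.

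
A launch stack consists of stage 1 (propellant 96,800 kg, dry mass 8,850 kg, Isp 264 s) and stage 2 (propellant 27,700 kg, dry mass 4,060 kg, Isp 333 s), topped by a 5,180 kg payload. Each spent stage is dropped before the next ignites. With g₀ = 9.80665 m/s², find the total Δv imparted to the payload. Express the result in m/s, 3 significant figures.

Ignition mass of stage 1 = 96,800+8,850 + 27,700+4,060 + 5,180 = 142,590 kg.
Stage 1: m₀ = 142,590 kg, m_f = 142,590 − 96,800 = 45,790 kg; Δv = 264×9.80665×ln(3.114) = 2589.0×1.1359 ≈ 2941 m/s.
Stage 2: m₀ = 36,940 kg, m_f = 36,940 − 27,700 = 9,240 kg; Δv = 333×9.80665×ln(3.998) = 3265.6×1.3858 ≈ 4525 m/s.
Total Δv = 2941 + 4525 = 7466 m/s.

Δv ≈ 7470 m/s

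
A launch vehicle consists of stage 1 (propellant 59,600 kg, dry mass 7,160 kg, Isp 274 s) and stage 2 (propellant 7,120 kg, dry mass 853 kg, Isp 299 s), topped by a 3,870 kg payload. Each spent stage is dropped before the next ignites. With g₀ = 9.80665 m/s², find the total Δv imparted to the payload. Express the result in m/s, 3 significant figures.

Δv ≈ 6510 m/s

Ignition mass of stage 1 = 59,600+7,160 + 7,120+853 + 3,870 = 78,603 kg.
Stage 1: m₀ = 78,603 kg, m_f = 78,603 − 59,600 = 19,003 kg; Δv = 274×9.80665×ln(4.136) = 2687.0×1.4198 ≈ 3815 m/s.
Stage 2: m₀ = 11,843 kg, m_f = 11,843 − 7,120 = 4,723 kg; Δv = 299×9.80665×ln(2.508) = 2932.2×0.9193 ≈ 2696 m/s.
Total Δv = 3815 + 2696 = 6511 m/s.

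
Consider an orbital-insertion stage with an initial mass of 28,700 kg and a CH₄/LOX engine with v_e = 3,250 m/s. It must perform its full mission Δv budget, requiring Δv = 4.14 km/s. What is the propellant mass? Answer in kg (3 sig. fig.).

propellant mass ≈ 20700 kg

m₀/m_f = exp(Δv / v_e) = exp(4140 / 3250.0) = exp(1.2738) = 3.5746.
m_f = 28,700 / 3.5746 = 8,028.87 kg, so propellant = m₀ − m_f = 28,700 − 8,028.87 = 20,671.13 kg.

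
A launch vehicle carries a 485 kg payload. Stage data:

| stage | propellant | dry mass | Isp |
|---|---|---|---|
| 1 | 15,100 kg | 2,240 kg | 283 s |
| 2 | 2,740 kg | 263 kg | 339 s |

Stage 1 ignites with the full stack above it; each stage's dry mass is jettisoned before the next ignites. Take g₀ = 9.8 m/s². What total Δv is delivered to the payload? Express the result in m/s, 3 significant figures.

Δv ≈ 8700 m/s

Ignition mass of stage 1 = 15,100+2,240 + 2,740+263 + 485 = 20,828 kg.
Stage 1: m₀ = 20,828 kg, m_f = 20,828 − 15,100 = 5,728 kg; Δv = 283×9.8×ln(3.636) = 2773.4×1.2909 ≈ 3580 m/s.
Stage 2: m₀ = 3,488 kg, m_f = 3,488 − 2,740 = 748 kg; Δv = 339×9.8×ln(4.663) = 3322.2×1.5397 ≈ 5115 m/s.
Total Δv = 3580 + 5115 = 8695 m/s.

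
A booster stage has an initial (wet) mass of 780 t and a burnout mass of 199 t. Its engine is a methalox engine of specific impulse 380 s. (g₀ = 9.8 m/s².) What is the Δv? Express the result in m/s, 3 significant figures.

v_e = Isp · g₀ = 380 × 9.8 = 3724.0 m/s.
Δv = v_e · ln(m₀/m_f) = 3724.0 × ln(3.92) = 3724.0 × 1.3660 ≈ 5086.9 m/s.

Δv ≈ 5090 m/s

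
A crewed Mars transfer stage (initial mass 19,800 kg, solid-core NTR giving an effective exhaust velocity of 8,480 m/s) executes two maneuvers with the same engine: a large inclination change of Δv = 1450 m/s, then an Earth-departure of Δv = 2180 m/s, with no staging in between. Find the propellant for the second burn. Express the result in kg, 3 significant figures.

propellant for the second burn ≈ 3780 kg

After the first burn: m = 19800 × exp(−1450/8480.0) = 19800 × 0.84283 = 16,688 kg.
After the second burn: m = 16,688 × exp(−2180/8480.0) = 16,688 × 0.77331 = 12,905 kg.
Second-burn propellant = 16,688 − 12,905 = 3,783 kg.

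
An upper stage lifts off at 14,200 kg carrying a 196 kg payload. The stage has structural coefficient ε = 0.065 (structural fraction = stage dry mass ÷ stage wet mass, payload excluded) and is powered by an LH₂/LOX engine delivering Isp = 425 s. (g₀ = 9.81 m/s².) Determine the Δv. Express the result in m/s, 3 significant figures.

Stage wet mass = m₀ − payload = 14,200 − 196 = 14,004 kg.
Stage dry mass = ε × stage wet mass = 0.065 × 14,004 = 910.26 kg.
Burnout mass m_f = stage dry + payload = 910.26 + 196 = 1,106.26 kg.
v_e = Isp · g₀ = 425 × 9.81 = 4169.2 m/s.
Using Δv = v_e ln(m₀/m_f): Δv = v_e · ln(14,200/1,106.26) = 4169.2 × ln(12.84) = 4169.2 × 2.5523 ≈ 10641 m/s.

Δv ≈ 10600 m/s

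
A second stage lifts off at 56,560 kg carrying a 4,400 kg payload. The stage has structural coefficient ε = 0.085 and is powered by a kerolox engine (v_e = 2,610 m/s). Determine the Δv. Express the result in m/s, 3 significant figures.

Stage wet mass = m₀ − payload = 56,560 − 4,400 = 52,160 kg.
Stage dry mass = ε × stage wet mass = 0.085 × 52,160 = 4,433.6 kg.
Burnout mass m_f = stage dry + payload = 4,433.6 + 4,400 = 8,833.6 kg.
From the ideal rocket equation, Δv = v_e · ln(56,560/8,833.6) = 2610.0 × ln(6.403) = 2610.0 × 1.8567 ≈ 4846 m/s.

Δv ≈ 4850 m/s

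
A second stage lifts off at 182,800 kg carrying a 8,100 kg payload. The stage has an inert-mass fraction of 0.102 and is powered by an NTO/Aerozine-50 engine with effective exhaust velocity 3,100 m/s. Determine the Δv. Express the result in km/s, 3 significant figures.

Δv ≈ 6.06 km/s

Stage wet mass = m₀ − payload = 182,800 − 8,100 = 174,700 kg.
Stage dry mass = ε × stage wet mass = 0.102 × 174,700 = 17,819.4 kg.
Burnout mass m_f = stage dry + payload = 17,819.4 + 8,100 = 25,919.4 kg.
Using Δv = v_e ln(m₀/m_f): Δv = v_e · ln(182,800/25,919.4) = 3100.0 × ln(7.053) = 3100.0 × 1.9534 ≈ 6056 m/s.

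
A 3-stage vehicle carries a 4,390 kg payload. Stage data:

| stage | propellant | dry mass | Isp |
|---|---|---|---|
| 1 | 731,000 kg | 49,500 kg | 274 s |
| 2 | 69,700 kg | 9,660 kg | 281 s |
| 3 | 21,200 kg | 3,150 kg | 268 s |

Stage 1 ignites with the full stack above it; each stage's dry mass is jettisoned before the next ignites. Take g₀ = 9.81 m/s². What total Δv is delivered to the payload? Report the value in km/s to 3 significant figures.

Δv ≈ 11.0 km/s

Ignition mass of stage 1 = 731,000+49,500 + 69,700+9,660 + 21,200+3,150 + 4,390 = 888,600 kg.
Stage 1: m₀ = 888,600 kg, m_f = 888,600 − 731,000 = 157,600 kg; Δv = 274×9.81×ln(5.638) = 2687.9×1.7296 ≈ 4649 m/s.
Stage 2: m₀ = 108,100 kg, m_f = 108,100 − 69,700 = 38,400 kg; Δv = 281×9.81×ln(2.815) = 2756.6×1.0350 ≈ 2853 m/s.
Stage 3: m₀ = 28,740 kg, m_f = 28,740 − 21,200 = 7,540 kg; Δv = 268×9.81×ln(3.812) = 2629.1×1.3381 ≈ 3518 m/s.
Total Δv = 4649 + 2853 + 3518 = 11020 m/s.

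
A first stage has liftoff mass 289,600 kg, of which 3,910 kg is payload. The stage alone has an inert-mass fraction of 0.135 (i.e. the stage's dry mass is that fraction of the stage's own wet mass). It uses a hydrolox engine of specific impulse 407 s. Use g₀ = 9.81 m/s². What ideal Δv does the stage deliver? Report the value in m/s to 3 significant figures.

Δv ≈ 7660 m/s

Stage wet mass = m₀ − payload = 289,600 − 3,910 = 285,690 kg.
Stage dry mass = ε × stage wet mass = 0.135 × 285,690 = 38,568.2 kg.
Burnout mass m_f = stage dry + payload = 38,568.2 + 3,910 = 42,478.2 kg.
v_e = Isp · g₀ = 407 × 9.81 = 3992.7 m/s.
Using Δv = v_e ln(m₀/m_f): Δv = v_e · ln(289,600/42,478.2) = 3992.7 × ln(6.818) = 3992.7 × 1.9195 ≈ 7664 m/s.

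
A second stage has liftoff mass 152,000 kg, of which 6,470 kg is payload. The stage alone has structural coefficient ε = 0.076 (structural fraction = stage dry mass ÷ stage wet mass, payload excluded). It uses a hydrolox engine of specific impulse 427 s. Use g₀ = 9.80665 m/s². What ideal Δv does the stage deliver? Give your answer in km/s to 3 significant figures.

Δv ≈ 9.04 km/s

Stage wet mass = m₀ − payload = 152,000 − 6,470 = 145,530 kg.
Stage dry mass = ε × stage wet mass = 0.076 × 145,530 = 11,060.3 kg.
Burnout mass m_f = stage dry + payload = 11,060.3 + 6,470 = 17,530.3 kg.
v_e = Isp · g₀ = 427 × 9.80665 = 4187.4 m/s.
By the Tsiolkovsky rocket equation, Δv = v_e · ln(152,000/17,530.3) = 4187.4 × ln(8.671) = 4187.4 × 2.1599 ≈ 9045 m/s.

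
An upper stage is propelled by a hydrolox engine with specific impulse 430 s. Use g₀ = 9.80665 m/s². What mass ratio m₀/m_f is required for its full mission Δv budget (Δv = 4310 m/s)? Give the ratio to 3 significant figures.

v_e = Isp · g₀ = 430 × 9.80665 = 4216.9 m/s.
By the Tsiolkovsky rocket equation, m₀/m_f = exp(Δv / v_e) = exp(4310 / 4216.9) = exp(1.0221) = 2.7790.

mass ratio ≈ 2.78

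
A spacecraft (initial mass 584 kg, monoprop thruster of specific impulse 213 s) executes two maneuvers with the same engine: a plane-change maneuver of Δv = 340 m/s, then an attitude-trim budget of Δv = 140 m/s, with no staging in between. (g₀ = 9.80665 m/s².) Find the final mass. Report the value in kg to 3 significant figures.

v_e = Isp · g₀ = 213 × 9.80665 = 2088.8 m/s.
After the first burn: m = 584 × exp(−340/2088.8) = 584 × 0.84979 = 496.277 kg.
After the second burn: m = 496.277 × exp(−140/2088.8) = 496.277 × 0.93517 = 464.103 kg.

final mass ≈ 464 kg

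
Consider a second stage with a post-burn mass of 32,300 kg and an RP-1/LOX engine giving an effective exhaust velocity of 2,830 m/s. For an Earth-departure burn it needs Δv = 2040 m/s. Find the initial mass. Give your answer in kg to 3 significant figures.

initial mass ≈ 66400 kg

From the ideal rocket equation, m₀/m_f = exp(Δv / v_e) = exp(2040 / 2830.0) = exp(0.7208) = 2.0562.
m₀ = m_f × 2.0562 = 32,300 × 2.0562 = 66,415.3 kg.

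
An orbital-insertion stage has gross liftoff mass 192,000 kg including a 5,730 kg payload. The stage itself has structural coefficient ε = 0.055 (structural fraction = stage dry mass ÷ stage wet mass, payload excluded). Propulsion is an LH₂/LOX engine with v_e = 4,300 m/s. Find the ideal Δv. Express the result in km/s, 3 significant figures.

Δv ≈ 10.7 km/s

Stage wet mass = m₀ − payload = 192,000 − 5,730 = 186,270 kg.
Stage dry mass = ε × stage wet mass = 0.055 × 186,270 = 10,244.9 kg.
Burnout mass m_f = stage dry + payload = 10,244.9 + 5,730 = 15,974.9 kg.
By the Tsiolkovsky rocket equation, Δv = v_e · ln(192,000/15,974.9) = 4300.0 × ln(12.02) = 4300.0 × 2.4865 ≈ 10692 m/s.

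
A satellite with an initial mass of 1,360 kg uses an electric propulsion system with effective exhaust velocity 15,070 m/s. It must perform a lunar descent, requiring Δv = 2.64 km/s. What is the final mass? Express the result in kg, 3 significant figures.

From the ideal rocket equation, m₀/m_f = exp(Δv / v_e) = exp(2640 / 15070.0) = exp(0.1752) = 1.1915.
m_f = m₀ / 1.1915 = 1,360 / 1.1915 = 1,141.42 kg.

final mass ≈ 1140 kg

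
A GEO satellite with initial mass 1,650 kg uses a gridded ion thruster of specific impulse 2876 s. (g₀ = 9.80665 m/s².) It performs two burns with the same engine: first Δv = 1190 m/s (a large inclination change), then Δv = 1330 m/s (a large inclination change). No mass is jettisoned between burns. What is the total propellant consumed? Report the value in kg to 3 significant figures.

total propellant consumed ≈ 141 kg

v_e = Isp · g₀ = 2876 × 9.80665 = 28203.9 m/s.
After the first burn: m = 1650 × exp(−1190/28203.9) = 1650 × 0.95869 = 1,581.84 kg.
After the second burn: m = 1,581.84 × exp(−1330/28203.9) = 1,581.84 × 0.95394 = 1,508.98 kg.
Total propellant = m₀ − m_final = 1650 − 1,508.98 = 141.02 kg.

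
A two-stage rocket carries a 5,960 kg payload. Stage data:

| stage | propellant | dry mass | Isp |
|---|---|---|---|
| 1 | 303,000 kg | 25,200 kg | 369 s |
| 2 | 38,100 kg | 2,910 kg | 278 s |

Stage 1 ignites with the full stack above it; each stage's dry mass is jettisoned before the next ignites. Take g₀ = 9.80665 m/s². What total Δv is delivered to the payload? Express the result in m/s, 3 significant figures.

Ignition mass of stage 1 = 303,000+25,200 + 38,100+2,910 + 5,960 = 375,170 kg.
Stage 1: m₀ = 375,170 kg, m_f = 375,170 − 303,000 = 72,170 kg; Δv = 369×9.80665×ln(5.198) = 3618.7×1.6484 ≈ 5965 m/s.
Stage 2: m₀ = 46,970 kg, m_f = 46,970 − 38,100 = 8,870 kg; Δv = 278×9.80665×ln(5.295) = 2726.2×1.6668 ≈ 4544 m/s.
Total Δv = 5965 + 4544 = 10509 m/s.

Δv ≈ 10500 m/s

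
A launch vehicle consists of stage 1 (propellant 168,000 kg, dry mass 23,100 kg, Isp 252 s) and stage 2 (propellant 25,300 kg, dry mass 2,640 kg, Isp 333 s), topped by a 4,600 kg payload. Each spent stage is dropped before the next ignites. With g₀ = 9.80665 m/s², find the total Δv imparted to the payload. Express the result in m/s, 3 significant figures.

Δv ≈ 8350 m/s

Ignition mass of stage 1 = 168,000+23,100 + 25,300+2,640 + 4,600 = 223,640 kg.
Stage 1: m₀ = 223,640 kg, m_f = 223,640 − 168,000 = 55,640 kg; Δv = 252×9.80665×ln(4.019) = 2471.3×1.3911 ≈ 3438 m/s.
Stage 2: m₀ = 32,540 kg, m_f = 32,540 − 25,300 = 7,240 kg; Δv = 333×9.80665×ln(4.494) = 3265.6×1.5028 ≈ 4908 m/s.
Total Δv = 3438 + 4908 = 8346 m/s.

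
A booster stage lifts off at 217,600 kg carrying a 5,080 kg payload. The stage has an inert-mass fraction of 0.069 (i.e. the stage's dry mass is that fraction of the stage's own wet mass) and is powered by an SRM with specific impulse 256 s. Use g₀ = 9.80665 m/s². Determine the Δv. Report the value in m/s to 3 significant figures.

Δv ≈ 6020 m/s

Stage wet mass = m₀ − payload = 217,600 − 5,080 = 212,520 kg.
Stage dry mass = ε × stage wet mass = 0.069 × 212,520 = 14,663.9 kg.
Burnout mass m_f = stage dry + payload = 14,663.9 + 5,080 = 19,743.9 kg.
v_e = Isp · g₀ = 256 × 9.80665 = 2510.5 m/s.
By the Tsiolkovsky rocket equation, Δv = v_e · ln(217,600/19,743.9) = 2510.5 × ln(11.02) = 2510.5 × 2.3998 ≈ 6025 m/s.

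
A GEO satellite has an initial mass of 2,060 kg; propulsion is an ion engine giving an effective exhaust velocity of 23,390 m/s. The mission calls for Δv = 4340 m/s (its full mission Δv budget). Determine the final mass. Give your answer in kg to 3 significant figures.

From the ideal rocket equation, m₀/m_f = exp(Δv / v_e) = exp(4340 / 23390.0) = exp(0.1855) = 1.2039.
m_f = m₀ / 1.2039 = 2,060 / 1.2039 = 1,711.11 kg.

final mass ≈ 1710 kg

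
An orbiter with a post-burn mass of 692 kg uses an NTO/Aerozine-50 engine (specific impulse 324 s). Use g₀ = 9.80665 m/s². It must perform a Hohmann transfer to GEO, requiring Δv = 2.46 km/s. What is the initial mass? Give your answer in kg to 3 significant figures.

initial mass ≈ 1500 kg

v_e = Isp · g₀ = 324 × 9.80665 = 3177.4 m/s.
Rocket equation: m₀/m_f = exp(Δv / v_e) = exp(2460 / 3177.4) = exp(0.7742) = 2.1689.
m₀ = m_f × 2.1689 = 692 × 2.1689 = 1,500.88 kg.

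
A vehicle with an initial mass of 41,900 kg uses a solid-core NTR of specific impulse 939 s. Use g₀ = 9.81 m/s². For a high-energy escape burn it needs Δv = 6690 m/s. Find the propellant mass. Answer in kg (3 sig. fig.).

v_e = Isp · g₀ = 939 × 9.81 = 9211.6 m/s.
By the Tsiolkovsky rocket equation, m₀/m_f = exp(Δv / v_e) = exp(6690 / 9211.6) = exp(0.7263) = 2.0673.
m_f = 41,900 / 2.0673 = 20,268 kg, so propellant = m₀ − m_f = 41,900 − 20,268 = 21,632 kg.

propellant mass ≈ 21600 kg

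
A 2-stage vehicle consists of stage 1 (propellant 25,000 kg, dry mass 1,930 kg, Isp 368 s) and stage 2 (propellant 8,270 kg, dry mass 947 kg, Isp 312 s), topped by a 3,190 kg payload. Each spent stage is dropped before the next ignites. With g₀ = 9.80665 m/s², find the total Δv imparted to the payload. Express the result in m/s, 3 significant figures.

Δv ≈ 7000 m/s

Ignition mass of stage 1 = 25,000+1,930 + 8,270+947 + 3,190 = 39,337 kg.
Stage 1: m₀ = 39,337 kg, m_f = 39,337 − 25,000 = 14,337 kg; Δv = 368×9.80665×ln(2.744) = 3608.8×1.0093 ≈ 3642 m/s.
Stage 2: m₀ = 12,407 kg, m_f = 12,407 − 8,270 = 4,137 kg; Δv = 312×9.80665×ln(2.999) = 3059.7×1.0983 ≈ 3360 m/s.
Total Δv = 3642 + 3360 = 7002 m/s.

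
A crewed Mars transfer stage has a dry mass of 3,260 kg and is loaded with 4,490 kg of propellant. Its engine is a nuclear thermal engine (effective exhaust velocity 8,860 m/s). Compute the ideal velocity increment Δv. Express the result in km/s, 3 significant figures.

Δv ≈ 7.67 km/s

m₀ = m_dry + m_prop = 3,260 + 4,490 = 7,750 kg.
Δv = v_e · ln(m₀/m_f) = 8860.0 × ln(2.377) = 8860.0 × 0.8660 ≈ 7672.5 m/s.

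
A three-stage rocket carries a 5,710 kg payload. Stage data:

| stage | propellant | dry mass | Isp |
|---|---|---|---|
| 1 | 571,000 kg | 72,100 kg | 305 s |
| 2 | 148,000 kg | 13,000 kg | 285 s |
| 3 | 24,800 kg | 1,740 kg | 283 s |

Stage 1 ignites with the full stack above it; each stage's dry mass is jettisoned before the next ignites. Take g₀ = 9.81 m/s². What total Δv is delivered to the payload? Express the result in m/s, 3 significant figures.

Ignition mass of stage 1 = 571,000+72,100 + 148,000+13,000 + 24,800+1,740 + 5,710 = 836,350 kg.
Stage 1: m₀ = 836,350 kg, m_f = 836,350 − 571,000 = 265,350 kg; Δv = 305×9.81×ln(3.152) = 2992.1×1.1480 ≈ 3435 m/s.
Stage 2: m₀ = 193,250 kg, m_f = 193,250 − 148,000 = 45,250 kg; Δv = 285×9.81×ln(4.271) = 2795.9×1.4518 ≈ 4059 m/s.
Stage 3: m₀ = 32,250 kg, m_f = 32,250 − 24,800 = 7,450 kg; Δv = 283×9.81×ln(4.329) = 2776.2×1.4653 ≈ 4068 m/s.
Total Δv = 3435 + 4059 + 4068 = 11562 m/s.

Δv ≈ 11600 m/s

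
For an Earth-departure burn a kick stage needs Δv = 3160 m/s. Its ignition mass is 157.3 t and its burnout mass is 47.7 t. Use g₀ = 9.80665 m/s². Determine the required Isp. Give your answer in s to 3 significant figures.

ln(m₀/m_f) = ln(157300/47700) = ln(3.298) = 1.1932.
v_e = Δv / ln(m₀/m_f) = 3160 / 1.1932 = 2648.3 m/s.
Isp = v_e / g₀ = 2648.3 / 9.80665 = 270.1 s.

Isp ≈ 270 s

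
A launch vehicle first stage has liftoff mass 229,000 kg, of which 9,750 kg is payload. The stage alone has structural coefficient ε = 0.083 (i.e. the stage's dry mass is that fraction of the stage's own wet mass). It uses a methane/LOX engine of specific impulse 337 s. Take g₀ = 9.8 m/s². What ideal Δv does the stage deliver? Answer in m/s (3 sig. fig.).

Δv ≈ 6950 m/s

Stage wet mass = m₀ − payload = 229,000 − 9,750 = 219,250 kg.
Stage dry mass = ε × stage wet mass = 0.083 × 219,250 = 18,197.8 kg.
Burnout mass m_f = stage dry + payload = 18,197.8 + 9,750 = 27,947.8 kg.
v_e = Isp · g₀ = 337 × 9.8 = 3302.6 m/s.
Δv = v_e · ln(229,000/27,947.8) = 3302.6 × ln(8.194) = 3302.6 × 2.1034 ≈ 6947 m/s.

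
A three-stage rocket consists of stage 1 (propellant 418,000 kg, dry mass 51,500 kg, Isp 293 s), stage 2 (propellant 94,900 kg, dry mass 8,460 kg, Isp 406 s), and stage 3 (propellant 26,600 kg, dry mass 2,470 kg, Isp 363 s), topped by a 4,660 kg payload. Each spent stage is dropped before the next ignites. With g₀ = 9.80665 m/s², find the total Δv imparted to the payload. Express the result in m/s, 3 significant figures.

Δv ≈ 13600 m/s

Ignition mass of stage 1 = 418,000+51,500 + 94,900+8,460 + 26,600+2,470 + 4,660 = 606,590 kg.
Stage 1: m₀ = 606,590 kg, m_f = 606,590 − 418,000 = 188,590 kg; Δv = 293×9.80665×ln(3.216) = 2873.3×1.1683 ≈ 3357 m/s.
Stage 2: m₀ = 137,090 kg, m_f = 137,090 − 94,900 = 42,190 kg; Δv = 406×9.80665×ln(3.249) = 3981.5×1.1785 ≈ 4692 m/s.
Stage 3: m₀ = 33,730 kg, m_f = 33,730 − 26,600 = 7,130 kg; Δv = 363×9.80665×ln(4.731) = 3559.8×1.5541 ≈ 5532 m/s.
Total Δv = 3357 + 4692 + 5532 = 13581 m/s.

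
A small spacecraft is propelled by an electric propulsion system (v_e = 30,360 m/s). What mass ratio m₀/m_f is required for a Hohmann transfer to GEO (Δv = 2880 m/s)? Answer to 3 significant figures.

mass ratio ≈ 1.10

From the ideal rocket equation, m₀/m_f = exp(Δv / v_e) = exp(2880 / 30360.0) = exp(0.0949) = 1.0995.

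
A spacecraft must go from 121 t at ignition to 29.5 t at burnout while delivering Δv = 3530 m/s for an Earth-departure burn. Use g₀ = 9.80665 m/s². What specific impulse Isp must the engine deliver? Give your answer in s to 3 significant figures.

ln(m₀/m_f) = ln(121000/29500) = ln(4.102) = 1.4114.
Rocket equation: v_e = Δv / ln(m₀/m_f) = 3530 / 1.4114 = 2501.1 m/s.
Isp = v_e / g₀ = 2501.1 / 9.80665 = 255.0 s.

Isp ≈ 255 s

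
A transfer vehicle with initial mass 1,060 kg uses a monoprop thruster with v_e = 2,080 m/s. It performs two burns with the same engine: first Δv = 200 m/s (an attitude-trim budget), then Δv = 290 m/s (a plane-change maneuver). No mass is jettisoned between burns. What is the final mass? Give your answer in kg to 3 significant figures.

After the first burn: m = 1060 × exp(−200/2080.0) = 1060 × 0.90832 = 962.819 kg.
After the second burn: m = 962.819 × exp(−290/2080.0) = 962.819 × 0.86986 = 837.518 kg.

final mass ≈ 838 kg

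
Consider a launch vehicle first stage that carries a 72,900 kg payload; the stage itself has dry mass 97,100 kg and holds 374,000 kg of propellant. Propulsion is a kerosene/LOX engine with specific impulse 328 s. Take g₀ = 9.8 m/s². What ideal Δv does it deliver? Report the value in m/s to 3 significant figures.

v_e = Isp · g₀ = 328 × 9.8 = 3214.4 m/s.
m₀ = payload + dry + propellant = 72,900 + 97,100 + 374,000 = 544,000 kg.
m_f = payload + dry = 72,900 + 97,100 = 170,000 kg.
By the Tsiolkovsky rocket equation, Δv = v_e · ln(m₀/m_f) = 3214.4 × ln(3.2) = 3214.4 × 1.1632 ≈ 3738.8 m/s.

Δv ≈ 3740 m/s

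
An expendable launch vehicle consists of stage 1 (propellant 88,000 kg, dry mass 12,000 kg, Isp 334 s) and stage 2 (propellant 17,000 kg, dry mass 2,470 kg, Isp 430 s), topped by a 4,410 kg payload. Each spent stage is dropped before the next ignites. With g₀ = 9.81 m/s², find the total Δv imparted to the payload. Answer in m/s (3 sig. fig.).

Ignition mass of stage 1 = 88,000+12,000 + 17,000+2,470 + 4,410 = 123,880 kg.
Stage 1: m₀ = 123,880 kg, m_f = 123,880 − 88,000 = 35,880 kg; Δv = 334×9.81×ln(3.453) = 3276.5×1.2391 ≈ 4060 m/s.
Stage 2: m₀ = 23,880 kg, m_f = 23,880 − 17,000 = 6,880 kg; Δv = 430×9.81×ln(3.471) = 4218.3×1.2444 ≈ 5249 m/s.
Total Δv = 4060 + 5249 = 9309 m/s.

Δv ≈ 9310 m/s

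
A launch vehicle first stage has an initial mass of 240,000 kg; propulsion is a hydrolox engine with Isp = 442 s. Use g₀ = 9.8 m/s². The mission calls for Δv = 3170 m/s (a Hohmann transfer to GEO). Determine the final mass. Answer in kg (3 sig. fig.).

v_e = Isp · g₀ = 442 × 9.8 = 4331.6 m/s.
Rocket equation: m₀/m_f = exp(Δv / v_e) = exp(3170 / 4331.6) = exp(0.7318) = 2.0789.
m_f = m₀ / 2.0789 = 240,000 / 2.0789 = 115,446 kg.

final mass ≈ 115000 kg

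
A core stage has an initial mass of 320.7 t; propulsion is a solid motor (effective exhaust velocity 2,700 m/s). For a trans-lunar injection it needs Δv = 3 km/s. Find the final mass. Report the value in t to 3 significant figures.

final mass ≈ 106 t

Using Δv = v_e ln(m₀/m_f): m₀/m_f = exp(Δv / v_e) = exp(3000 / 2700.0) = exp(1.1111) = 3.0377.
m_f = m₀ / 3.0377 = 320.7 / 3.0377 = 105.573 t.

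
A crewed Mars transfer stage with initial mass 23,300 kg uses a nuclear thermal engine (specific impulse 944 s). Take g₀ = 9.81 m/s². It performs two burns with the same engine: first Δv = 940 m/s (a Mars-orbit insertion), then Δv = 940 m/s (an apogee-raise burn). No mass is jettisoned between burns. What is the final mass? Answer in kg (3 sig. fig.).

v_e = Isp · g₀ = 944 × 9.81 = 9260.6 m/s.
After the first burn: m = 23300 × exp(−940/9260.6) = 23300 × 0.90348 = 21,051.1 kg.
After the second burn: m = 21,051.1 × exp(−940/9260.6) = 21,051.1 × 0.90348 = 19,019.2 kg.

final mass ≈ 19000 kg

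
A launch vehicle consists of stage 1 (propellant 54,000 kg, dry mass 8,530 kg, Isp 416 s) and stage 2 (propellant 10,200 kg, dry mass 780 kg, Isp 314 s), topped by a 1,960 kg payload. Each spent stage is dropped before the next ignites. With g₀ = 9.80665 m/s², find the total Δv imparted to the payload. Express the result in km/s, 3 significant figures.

Ignition mass of stage 1 = 54,000+8,530 + 10,200+780 + 1,960 = 75,470 kg.
Stage 1: m₀ = 75,470 kg, m_f = 75,470 − 54,000 = 21,470 kg; Δv = 416×9.80665×ln(3.515) = 4079.6×1.2571 ≈ 5128 m/s.
Stage 2: m₀ = 12,940 kg, m_f = 12,940 − 10,200 = 2,740 kg; Δv = 314×9.80665×ln(4.723) = 3079.3×1.5524 ≈ 4780 m/s.
Total Δv = 5128 + 4780 = 9908 m/s.

Δv ≈ 9.91 km/s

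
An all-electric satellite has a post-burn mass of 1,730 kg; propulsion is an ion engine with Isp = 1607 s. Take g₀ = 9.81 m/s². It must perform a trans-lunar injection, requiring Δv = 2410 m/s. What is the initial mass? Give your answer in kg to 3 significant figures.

v_e = Isp · g₀ = 1607 × 9.81 = 15764.7 m/s.
m₀/m_f = exp(Δv / v_e) = exp(2410 / 15764.7) = exp(0.1529) = 1.1652.
m₀ = m_f × 1.1652 = 1,730 × 1.1652 = 2,015.8 kg.

initial mass ≈ 2020 kg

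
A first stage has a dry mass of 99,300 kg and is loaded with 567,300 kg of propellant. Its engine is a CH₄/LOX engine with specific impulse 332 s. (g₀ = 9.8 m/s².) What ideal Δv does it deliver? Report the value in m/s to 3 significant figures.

Δv ≈ 6190 m/s

v_e = Isp · g₀ = 332 × 9.8 = 3253.6 m/s.
m₀ = m_dry + m_prop = 99,300 + 567,300 = 666,600 kg.
Δv = v_e · ln(m₀/m_f) = 3253.6 × ln(6.713) = 3253.6 × 1.9040 ≈ 6195.0 m/s.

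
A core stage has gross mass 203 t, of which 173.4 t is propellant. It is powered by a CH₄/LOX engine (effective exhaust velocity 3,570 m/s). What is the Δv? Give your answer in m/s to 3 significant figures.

m_f = m₀ − m_prop = 203 − 173.4 = 29.6 t.
Δv = v_e · ln(m₀/m_f) = 3570.0 × ln(6.858) = 3570.0 × 1.9254 ≈ 6873.8 m/s.

Δv ≈ 6870 m/s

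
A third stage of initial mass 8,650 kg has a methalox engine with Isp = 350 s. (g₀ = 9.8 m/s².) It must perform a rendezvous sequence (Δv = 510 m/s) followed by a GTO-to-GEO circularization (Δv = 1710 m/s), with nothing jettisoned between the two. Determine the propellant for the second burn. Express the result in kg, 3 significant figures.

propellant for the second burn ≈ 2930 kg

v_e = Isp · g₀ = 350 × 9.8 = 3430.0 m/s.
After the first burn: m = 8650 × exp(−510/3430.0) = 8650 × 0.86184 = 7,454.92 kg.
After the second burn: m = 7,454.92 × exp(−1710/3430.0) = 7,454.92 × 0.60742 = 4,528.27 kg.
Second-burn propellant = 7,454.92 − 4,528.27 = 2,926.65 kg.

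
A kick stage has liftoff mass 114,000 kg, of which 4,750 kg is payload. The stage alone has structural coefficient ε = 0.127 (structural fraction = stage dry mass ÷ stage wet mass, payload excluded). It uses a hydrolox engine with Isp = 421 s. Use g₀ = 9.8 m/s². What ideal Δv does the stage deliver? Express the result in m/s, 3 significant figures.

Δv ≈ 7470 m/s

Stage wet mass = m₀ − payload = 114,000 − 4,750 = 109,250 kg.
Stage dry mass = ε × stage wet mass = 0.127 × 109,250 = 13,874.8 kg.
Burnout mass m_f = stage dry + payload = 13,874.8 + 4,750 = 18,624.8 kg.
v_e = Isp · g₀ = 421 × 9.8 = 4125.8 m/s.
By the Tsiolkovsky rocket equation, Δv = v_e · ln(114,000/18,624.8) = 4125.8 × ln(6.121) = 4125.8 × 1.8117 ≈ 7475 m/s.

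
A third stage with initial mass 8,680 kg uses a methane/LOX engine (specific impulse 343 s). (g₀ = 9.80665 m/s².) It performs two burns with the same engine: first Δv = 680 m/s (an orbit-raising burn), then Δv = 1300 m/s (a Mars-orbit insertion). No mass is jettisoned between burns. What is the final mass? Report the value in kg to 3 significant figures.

final mass ≈ 4820 kg

v_e = Isp · g₀ = 343 × 9.80665 = 3363.7 m/s.
After the first burn: m = 8680 × exp(−680/3363.7) = 8680 × 0.81696 = 7,091.21 kg.
After the second burn: m = 7,091.21 × exp(−1300/3363.7) = 7,091.21 × 0.67944 = 4,818.05 kg.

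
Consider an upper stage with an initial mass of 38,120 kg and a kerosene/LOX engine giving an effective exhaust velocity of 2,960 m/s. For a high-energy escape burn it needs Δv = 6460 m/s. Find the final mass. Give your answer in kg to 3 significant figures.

final mass ≈ 4300 kg

m₀/m_f = exp(Δv / v_e) = exp(6460 / 2960.0) = exp(2.1824) = 8.8679.
m_f = m₀ / 8.8679 = 38,120 / 8.8679 = 4,298.65 kg.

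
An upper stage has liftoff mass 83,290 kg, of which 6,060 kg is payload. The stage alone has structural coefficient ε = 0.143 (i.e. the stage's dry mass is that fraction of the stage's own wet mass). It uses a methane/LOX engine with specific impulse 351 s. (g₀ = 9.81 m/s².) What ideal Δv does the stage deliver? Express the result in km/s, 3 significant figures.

Δv ≈ 5.45 km/s

Stage wet mass = m₀ − payload = 83,290 − 6,060 = 77,230 kg.
Stage dry mass = ε × stage wet mass = 0.143 × 77,230 = 11,043.9 kg.
Burnout mass m_f = stage dry + payload = 11,043.9 + 6,060 = 17,103.9 kg.
v_e = Isp · g₀ = 351 × 9.81 = 3443.3 m/s.
Δv = v_e · ln(83,290/17,103.9) = 3443.3 × ln(4.87) = 3443.3 × 1.5830 ≈ 5451 m/s.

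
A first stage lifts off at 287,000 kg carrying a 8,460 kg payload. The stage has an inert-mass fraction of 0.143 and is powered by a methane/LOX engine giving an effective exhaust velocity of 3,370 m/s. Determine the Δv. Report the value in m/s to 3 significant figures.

Δv ≈ 6010 m/s

Stage wet mass = m₀ − payload = 287,000 − 8,460 = 278,540 kg.
Stage dry mass = ε × stage wet mass = 0.143 × 278,540 = 39,831.2 kg.
Burnout mass m_f = stage dry + payload = 39,831.2 + 8,460 = 48,291.2 kg.
Δv = v_e · ln(287,000/48,291.2) = 3370.0 × ln(5.943) = 3370.0 × 1.7822 ≈ 6006 m/s.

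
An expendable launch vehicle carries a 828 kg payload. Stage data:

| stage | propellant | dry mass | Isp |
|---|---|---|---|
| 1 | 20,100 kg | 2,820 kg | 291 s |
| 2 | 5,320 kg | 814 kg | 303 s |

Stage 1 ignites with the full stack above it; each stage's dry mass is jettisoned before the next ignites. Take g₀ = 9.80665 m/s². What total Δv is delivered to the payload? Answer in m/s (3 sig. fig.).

Δv ≈ 7480 m/s

Ignition mass of stage 1 = 20,100+2,820 + 5,320+814 + 828 = 29,882 kg.
Stage 1: m₀ = 29,882 kg, m_f = 29,882 − 20,100 = 9,782 kg; Δv = 291×9.80665×ln(3.055) = 2853.7×1.1167 ≈ 3187 m/s.
Stage 2: m₀ = 6,962 kg, m_f = 6,962 − 5,320 = 1,642 kg; Δv = 303×9.80665×ln(4.24) = 2971.4×1.4446 ≈ 4292 m/s.
Total Δv = 3187 + 4292 = 7479 m/s.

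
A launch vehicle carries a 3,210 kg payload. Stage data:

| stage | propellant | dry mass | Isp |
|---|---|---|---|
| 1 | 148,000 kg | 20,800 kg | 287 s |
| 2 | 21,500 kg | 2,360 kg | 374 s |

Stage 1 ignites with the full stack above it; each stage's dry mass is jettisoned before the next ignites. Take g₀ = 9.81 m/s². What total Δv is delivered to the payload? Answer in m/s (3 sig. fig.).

Ignition mass of stage 1 = 148,000+20,800 + 21,500+2,360 + 3,210 = 195,870 kg.
Stage 1: m₀ = 195,870 kg, m_f = 195,870 − 148,000 = 47,870 kg; Δv = 287×9.81×ln(4.092) = 2815.5×1.4090 ≈ 3967 m/s.
Stage 2: m₀ = 27,070 kg, m_f = 27,070 − 21,500 = 5,570 kg; Δv = 374×9.81×ln(4.86) = 3668.9×1.5810 ≈ 5801 m/s.
Total Δv = 3967 + 5801 = 9768 m/s.

Δv ≈ 9770 m/s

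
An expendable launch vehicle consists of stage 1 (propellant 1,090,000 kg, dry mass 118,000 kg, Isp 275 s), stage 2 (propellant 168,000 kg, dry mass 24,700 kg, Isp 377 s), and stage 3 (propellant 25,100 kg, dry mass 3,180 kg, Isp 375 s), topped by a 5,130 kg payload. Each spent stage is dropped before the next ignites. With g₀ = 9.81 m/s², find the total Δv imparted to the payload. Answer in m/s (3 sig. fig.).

Ignition mass of stage 1 = 1,090,000+118,000 + 168,000+24,700 + 25,100+3,180 + 5,130 = 1,434,110 kg.
Stage 1: m₀ = 1,434,110 kg, m_f = 1,434,110 − 1,090,000 = 344,110 kg; Δv = 275×9.81×ln(4.168) = 2697.8×1.4273 ≈ 3851 m/s.
Stage 2: m₀ = 226,110 kg, m_f = 226,110 − 168,000 = 58,110 kg; Δv = 377×9.81×ln(3.891) = 3698.4×1.3587 ≈ 5025 m/s.
Stage 3: m₀ = 33,410 kg, m_f = 33,410 − 25,100 = 8,310 kg; Δv = 375×9.81×ln(4.02) = 3678.8×1.3914 ≈ 5119 m/s.
Total Δv = 3851 + 5025 + 5119 = 13995 m/s.

Δv ≈ 14000 m/s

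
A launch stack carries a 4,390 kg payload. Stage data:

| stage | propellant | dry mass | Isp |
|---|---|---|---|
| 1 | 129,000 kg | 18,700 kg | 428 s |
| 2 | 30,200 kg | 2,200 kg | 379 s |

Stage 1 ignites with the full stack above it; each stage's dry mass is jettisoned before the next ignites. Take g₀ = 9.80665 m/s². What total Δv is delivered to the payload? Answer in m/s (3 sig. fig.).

Δv ≈ 11400 m/s

Ignition mass of stage 1 = 129,000+18,700 + 30,200+2,200 + 4,390 = 184,490 kg.
Stage 1: m₀ = 184,490 kg, m_f = 184,490 − 129,000 = 55,490 kg; Δv = 428×9.80665×ln(3.325) = 4197.2×1.2014 ≈ 5043 m/s.
Stage 2: m₀ = 36,790 kg, m_f = 36,790 − 30,200 = 6,590 kg; Δv = 379×9.80665×ln(5.583) = 3716.7×1.7197 ≈ 6392 m/s.
Total Δv = 5043 + 6392 = 11435 m/s.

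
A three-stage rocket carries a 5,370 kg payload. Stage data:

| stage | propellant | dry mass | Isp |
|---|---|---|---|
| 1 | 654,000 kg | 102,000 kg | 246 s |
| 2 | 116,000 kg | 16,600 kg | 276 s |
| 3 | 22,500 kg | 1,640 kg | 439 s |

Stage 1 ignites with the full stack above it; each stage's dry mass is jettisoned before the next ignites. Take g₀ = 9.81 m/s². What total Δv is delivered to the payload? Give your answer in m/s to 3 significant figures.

Ignition mass of stage 1 = 654,000+102,000 + 116,000+16,600 + 22,500+1,640 + 5,370 = 918,110 kg.
Stage 1: m₀ = 918,110 kg, m_f = 918,110 − 654,000 = 264,110 kg; Δv = 246×9.81×ln(3.476) = 2413.3×1.2460 ≈ 3007 m/s.
Stage 2: m₀ = 162,110 kg, m_f = 162,110 − 116,000 = 46,110 kg; Δv = 276×9.81×ln(3.516) = 2707.6×1.2572 ≈ 3404 m/s.
Stage 3: m₀ = 29,510 kg, m_f = 29,510 − 22,500 = 7,010 kg; Δv = 439×9.81×ln(4.21) = 4306.6×1.4374 ≈ 6190 m/s.
Total Δv = 3007 + 3404 + 6190 = 12601 m/s.

Δv ≈ 12600 m/s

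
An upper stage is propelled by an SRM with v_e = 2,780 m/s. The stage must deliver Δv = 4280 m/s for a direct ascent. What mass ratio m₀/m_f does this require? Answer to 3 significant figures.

Using Δv = v_e ln(m₀/m_f): m₀/m_f = exp(Δv / v_e) = exp(4280 / 2780.0) = exp(1.5396) = 4.6626.

mass ratio ≈ 4.66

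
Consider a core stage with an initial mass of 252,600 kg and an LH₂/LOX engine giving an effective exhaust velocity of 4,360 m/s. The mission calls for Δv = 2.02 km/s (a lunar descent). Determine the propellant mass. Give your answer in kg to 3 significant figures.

By the Tsiolkovsky rocket equation, m₀/m_f = exp(Δv / v_e) = exp(2020 / 4360.0) = exp(0.4633) = 1.5893.
m_f = 252,600 / 1.5893 = 158,938 kg, so propellant = m₀ − m_f = 252,600 − 158,938 = 93,662 kg.

propellant mass ≈ 93700 kg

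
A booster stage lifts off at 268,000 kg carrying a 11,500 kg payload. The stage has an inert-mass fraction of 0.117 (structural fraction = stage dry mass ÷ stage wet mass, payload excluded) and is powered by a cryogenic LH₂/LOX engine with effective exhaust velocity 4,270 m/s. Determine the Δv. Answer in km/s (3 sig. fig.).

Δv ≈ 7.96 km/s

Stage wet mass = m₀ − payload = 268,000 − 11,500 = 256,500 kg.
Stage dry mass = ε × stage wet mass = 0.117 × 256,500 = 30,010.5 kg.
Burnout mass m_f = stage dry + payload = 30,010.5 + 11,500 = 41,510.5 kg.
Δv = v_e · ln(268,000/41,510.5) = 4270.0 × ln(6.456) = 4270.0 × 1.8650 ≈ 7964 m/s.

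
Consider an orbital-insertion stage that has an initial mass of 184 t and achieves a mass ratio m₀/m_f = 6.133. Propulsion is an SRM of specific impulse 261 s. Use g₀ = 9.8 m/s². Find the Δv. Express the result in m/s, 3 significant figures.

Δv ≈ 4640 m/s

v_e = Isp · g₀ = 261 × 9.8 = 2557.8 m/s.
Δv = v_e · ln(6.133) = 2557.8 × 1.8137 ≈ 4639.0 m/s.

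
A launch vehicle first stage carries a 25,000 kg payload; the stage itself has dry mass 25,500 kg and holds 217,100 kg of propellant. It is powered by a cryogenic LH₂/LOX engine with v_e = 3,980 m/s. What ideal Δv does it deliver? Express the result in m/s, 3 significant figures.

Δv ≈ 6640 m/s

m₀ = payload + dry + propellant = 25,000 + 25,500 + 217,100 = 267,600 kg.
m_f = payload + dry = 25,000 + 25,500 = 50,500 kg.
Using Δv = v_e ln(m₀/m_f): Δv = v_e · ln(m₀/m_f) = 3980.0 × ln(5.299) = 3980.0 × 1.6675 ≈ 6636.7 m/s.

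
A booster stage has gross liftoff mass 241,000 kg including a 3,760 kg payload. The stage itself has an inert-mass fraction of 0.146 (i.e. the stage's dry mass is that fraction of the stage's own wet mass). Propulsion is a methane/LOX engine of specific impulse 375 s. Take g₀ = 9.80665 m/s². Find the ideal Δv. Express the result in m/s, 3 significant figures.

Δv ≈ 6750 m/s

Stage wet mass = m₀ − payload = 241,000 − 3,760 = 237,240 kg.
Stage dry mass = ε × stage wet mass = 0.146 × 237,240 = 34,637 kg.
Burnout mass m_f = stage dry + payload = 34,637 + 3,760 = 38,397 kg.
v_e = Isp · g₀ = 375 × 9.80665 = 3677.5 m/s.
Δv = v_e · ln(241,000/38,397) = 3677.5 × ln(6.277) = 3677.5 × 1.8368 ≈ 6755 m/s.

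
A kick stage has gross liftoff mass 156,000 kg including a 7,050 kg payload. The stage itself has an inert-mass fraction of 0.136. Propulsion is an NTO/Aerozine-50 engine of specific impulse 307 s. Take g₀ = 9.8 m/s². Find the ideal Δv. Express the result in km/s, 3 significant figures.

Stage wet mass = m₀ − payload = 156,000 − 7,050 = 148,950 kg.
Stage dry mass = ε × stage wet mass = 0.136 × 148,950 = 20,257.2 kg.
Burnout mass m_f = stage dry + payload = 20,257.2 + 7,050 = 27,307.2 kg.
v_e = Isp · g₀ = 307 × 9.8 = 3008.6 m/s.
Δv = v_e · ln(156,000/27,307.2) = 3008.6 × ln(5.713) = 3008.6 × 1.7427 ≈ 5243 m/s.

Δv ≈ 5.24 km/s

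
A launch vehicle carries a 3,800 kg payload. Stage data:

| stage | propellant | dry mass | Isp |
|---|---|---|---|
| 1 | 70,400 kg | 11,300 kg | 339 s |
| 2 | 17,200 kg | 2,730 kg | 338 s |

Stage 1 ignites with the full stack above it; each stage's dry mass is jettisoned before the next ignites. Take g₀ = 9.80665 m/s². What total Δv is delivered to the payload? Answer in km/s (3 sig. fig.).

Δv ≈ 7.94 km/s

Ignition mass of stage 1 = 70,400+11,300 + 17,200+2,730 + 3,800 = 105,430 kg.
Stage 1: m₀ = 105,430 kg, m_f = 105,430 − 70,400 = 35,030 kg; Δv = 339×9.80665×ln(3.01) = 3324.5×1.1018 ≈ 3663 m/s.
Stage 2: m₀ = 23,730 kg, m_f = 23,730 − 17,200 = 6,530 kg; Δv = 338×9.80665×ln(3.634) = 3314.6×1.2903 ≈ 4277 m/s.
Total Δv = 3663 + 4277 = 7940 m/s.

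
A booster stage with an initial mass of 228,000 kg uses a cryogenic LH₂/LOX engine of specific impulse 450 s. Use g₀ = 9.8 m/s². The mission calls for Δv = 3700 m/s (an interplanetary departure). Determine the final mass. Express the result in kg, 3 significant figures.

v_e = Isp · g₀ = 450 × 9.8 = 4410.0 m/s.
From the ideal rocket equation, m₀/m_f = exp(Δv / v_e) = exp(3700 / 4410.0) = exp(0.8390) = 2.3141.
m_f = m₀ / 2.3141 = 228,000 / 2.3141 = 98,526.4 kg.

final mass ≈ 98500 kg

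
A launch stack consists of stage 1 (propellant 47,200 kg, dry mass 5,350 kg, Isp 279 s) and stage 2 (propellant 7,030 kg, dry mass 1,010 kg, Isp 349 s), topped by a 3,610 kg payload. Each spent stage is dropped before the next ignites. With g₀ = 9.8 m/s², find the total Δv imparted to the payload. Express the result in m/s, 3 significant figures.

Δv ≈ 6800 m/s

Ignition mass of stage 1 = 47,200+5,350 + 7,030+1,010 + 3,610 = 64,200 kg.
Stage 1: m₀ = 64,200 kg, m_f = 64,200 − 47,200 = 17,000 kg; Δv = 279×9.8×ln(3.776) = 2734.2×1.3288 ≈ 3633 m/s.
Stage 2: m₀ = 11,650 kg, m_f = 11,650 − 7,030 = 4,620 kg; Δv = 349×9.8×ln(2.522) = 3420.2×0.9249 ≈ 3163 m/s.
Total Δv = 3633 + 3163 = 6796 m/s.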